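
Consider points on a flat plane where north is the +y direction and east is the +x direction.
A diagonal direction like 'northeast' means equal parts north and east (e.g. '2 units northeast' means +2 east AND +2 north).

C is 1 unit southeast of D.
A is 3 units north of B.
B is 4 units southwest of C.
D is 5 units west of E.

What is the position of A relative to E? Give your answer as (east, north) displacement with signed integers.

Answer: A is at (east=-8, north=-2) relative to E.

Derivation:
Place E at the origin (east=0, north=0).
  D is 5 units west of E: delta (east=-5, north=+0); D at (east=-5, north=0).
  C is 1 unit southeast of D: delta (east=+1, north=-1); C at (east=-4, north=-1).
  B is 4 units southwest of C: delta (east=-4, north=-4); B at (east=-8, north=-5).
  A is 3 units north of B: delta (east=+0, north=+3); A at (east=-8, north=-2).
Therefore A relative to E: (east=-8, north=-2).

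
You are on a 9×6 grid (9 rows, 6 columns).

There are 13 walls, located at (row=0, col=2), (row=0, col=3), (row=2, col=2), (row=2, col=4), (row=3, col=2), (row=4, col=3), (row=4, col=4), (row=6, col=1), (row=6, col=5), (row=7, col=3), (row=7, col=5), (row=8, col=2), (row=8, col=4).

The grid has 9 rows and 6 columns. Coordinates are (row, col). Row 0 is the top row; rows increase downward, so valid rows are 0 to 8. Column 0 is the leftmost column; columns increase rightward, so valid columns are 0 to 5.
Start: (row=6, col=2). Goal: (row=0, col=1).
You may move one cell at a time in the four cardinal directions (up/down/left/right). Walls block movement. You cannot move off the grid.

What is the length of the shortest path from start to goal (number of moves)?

BFS from (row=6, col=2) until reaching (row=0, col=1):
  Distance 0: (row=6, col=2)
  Distance 1: (row=5, col=2), (row=6, col=3), (row=7, col=2)
  Distance 2: (row=4, col=2), (row=5, col=1), (row=5, col=3), (row=6, col=4), (row=7, col=1)
  Distance 3: (row=4, col=1), (row=5, col=0), (row=5, col=4), (row=7, col=0), (row=7, col=4), (row=8, col=1)
  Distance 4: (row=3, col=1), (row=4, col=0), (row=5, col=5), (row=6, col=0), (row=8, col=0)
  Distance 5: (row=2, col=1), (row=3, col=0), (row=4, col=5)
  Distance 6: (row=1, col=1), (row=2, col=0), (row=3, col=5)
  Distance 7: (row=0, col=1), (row=1, col=0), (row=1, col=2), (row=2, col=5), (row=3, col=4)  <- goal reached here
One shortest path (7 moves): (row=6, col=2) -> (row=5, col=2) -> (row=5, col=1) -> (row=4, col=1) -> (row=3, col=1) -> (row=2, col=1) -> (row=1, col=1) -> (row=0, col=1)

Answer: Shortest path length: 7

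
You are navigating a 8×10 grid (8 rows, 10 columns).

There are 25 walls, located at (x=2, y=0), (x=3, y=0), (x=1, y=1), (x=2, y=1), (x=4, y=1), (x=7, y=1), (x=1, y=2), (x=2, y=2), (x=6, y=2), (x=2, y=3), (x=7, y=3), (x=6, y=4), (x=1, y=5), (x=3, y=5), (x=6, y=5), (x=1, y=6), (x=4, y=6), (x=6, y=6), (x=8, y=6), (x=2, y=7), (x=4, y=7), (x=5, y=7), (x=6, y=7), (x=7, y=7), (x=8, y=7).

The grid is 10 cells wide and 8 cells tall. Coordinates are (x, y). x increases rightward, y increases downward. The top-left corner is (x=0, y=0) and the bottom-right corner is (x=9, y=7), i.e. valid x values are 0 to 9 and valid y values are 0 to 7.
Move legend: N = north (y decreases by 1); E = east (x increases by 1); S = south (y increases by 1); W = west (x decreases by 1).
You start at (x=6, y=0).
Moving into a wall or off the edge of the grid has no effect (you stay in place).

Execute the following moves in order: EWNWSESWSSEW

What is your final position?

Start: (x=6, y=0)
  E (east): (x=6, y=0) -> (x=7, y=0)
  W (west): (x=7, y=0) -> (x=6, y=0)
  N (north): blocked, stay at (x=6, y=0)
  W (west): (x=6, y=0) -> (x=5, y=0)
  S (south): (x=5, y=0) -> (x=5, y=1)
  E (east): (x=5, y=1) -> (x=6, y=1)
  S (south): blocked, stay at (x=6, y=1)
  W (west): (x=6, y=1) -> (x=5, y=1)
  S (south): (x=5, y=1) -> (x=5, y=2)
  S (south): (x=5, y=2) -> (x=5, y=3)
  E (east): (x=5, y=3) -> (x=6, y=3)
  W (west): (x=6, y=3) -> (x=5, y=3)
Final: (x=5, y=3)

Answer: Final position: (x=5, y=3)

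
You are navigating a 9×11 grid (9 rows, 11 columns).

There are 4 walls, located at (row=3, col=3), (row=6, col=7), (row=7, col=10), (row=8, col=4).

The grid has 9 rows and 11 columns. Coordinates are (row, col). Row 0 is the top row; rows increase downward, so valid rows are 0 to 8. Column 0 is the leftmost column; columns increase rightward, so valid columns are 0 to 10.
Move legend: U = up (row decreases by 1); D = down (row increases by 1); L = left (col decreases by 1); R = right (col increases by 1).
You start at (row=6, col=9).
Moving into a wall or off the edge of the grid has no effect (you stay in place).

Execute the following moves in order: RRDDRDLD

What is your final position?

Answer: Final position: (row=7, col=9)

Derivation:
Start: (row=6, col=9)
  R (right): (row=6, col=9) -> (row=6, col=10)
  R (right): blocked, stay at (row=6, col=10)
  D (down): blocked, stay at (row=6, col=10)
  D (down): blocked, stay at (row=6, col=10)
  R (right): blocked, stay at (row=6, col=10)
  D (down): blocked, stay at (row=6, col=10)
  L (left): (row=6, col=10) -> (row=6, col=9)
  D (down): (row=6, col=9) -> (row=7, col=9)
Final: (row=7, col=9)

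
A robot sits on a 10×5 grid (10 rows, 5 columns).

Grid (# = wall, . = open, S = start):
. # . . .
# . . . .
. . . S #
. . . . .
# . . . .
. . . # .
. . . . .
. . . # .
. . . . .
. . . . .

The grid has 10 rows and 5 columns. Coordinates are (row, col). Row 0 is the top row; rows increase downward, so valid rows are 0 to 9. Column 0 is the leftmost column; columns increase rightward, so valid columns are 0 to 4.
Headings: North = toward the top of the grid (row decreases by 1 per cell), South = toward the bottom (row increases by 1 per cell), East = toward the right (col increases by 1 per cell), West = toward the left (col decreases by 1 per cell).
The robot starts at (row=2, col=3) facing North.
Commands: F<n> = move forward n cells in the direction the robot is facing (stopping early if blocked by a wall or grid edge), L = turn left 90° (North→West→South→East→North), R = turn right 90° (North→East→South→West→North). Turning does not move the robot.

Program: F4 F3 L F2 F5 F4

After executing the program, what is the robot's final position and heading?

Start: (row=2, col=3), facing North
  F4: move forward 2/4 (blocked), now at (row=0, col=3)
  F3: move forward 0/3 (blocked), now at (row=0, col=3)
  L: turn left, now facing West
  F2: move forward 1/2 (blocked), now at (row=0, col=2)
  F5: move forward 0/5 (blocked), now at (row=0, col=2)
  F4: move forward 0/4 (blocked), now at (row=0, col=2)
Final: (row=0, col=2), facing West

Answer: Final position: (row=0, col=2), facing West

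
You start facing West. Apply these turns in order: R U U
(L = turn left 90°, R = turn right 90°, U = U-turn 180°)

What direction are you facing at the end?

Start: West
  R (right (90° clockwise)) -> North
  U (U-turn (180°)) -> South
  U (U-turn (180°)) -> North
Final: North

Answer: Final heading: North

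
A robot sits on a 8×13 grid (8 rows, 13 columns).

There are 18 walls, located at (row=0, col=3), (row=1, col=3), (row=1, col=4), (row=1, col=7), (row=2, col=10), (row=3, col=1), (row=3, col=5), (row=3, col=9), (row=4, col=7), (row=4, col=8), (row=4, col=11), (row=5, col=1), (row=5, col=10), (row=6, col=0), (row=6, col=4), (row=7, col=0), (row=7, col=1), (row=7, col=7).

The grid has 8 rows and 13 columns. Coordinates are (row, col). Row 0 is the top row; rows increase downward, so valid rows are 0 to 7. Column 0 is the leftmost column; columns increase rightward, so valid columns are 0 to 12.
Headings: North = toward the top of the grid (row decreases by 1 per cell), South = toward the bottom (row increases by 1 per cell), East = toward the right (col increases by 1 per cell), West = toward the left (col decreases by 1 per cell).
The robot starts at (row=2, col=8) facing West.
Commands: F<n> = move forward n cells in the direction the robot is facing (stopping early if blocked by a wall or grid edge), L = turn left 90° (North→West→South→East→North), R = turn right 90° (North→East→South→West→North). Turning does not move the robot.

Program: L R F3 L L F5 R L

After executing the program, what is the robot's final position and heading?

Start: (row=2, col=8), facing West
  L: turn left, now facing South
  R: turn right, now facing West
  F3: move forward 3, now at (row=2, col=5)
  L: turn left, now facing South
  L: turn left, now facing East
  F5: move forward 4/5 (blocked), now at (row=2, col=9)
  R: turn right, now facing South
  L: turn left, now facing East
Final: (row=2, col=9), facing East

Answer: Final position: (row=2, col=9), facing East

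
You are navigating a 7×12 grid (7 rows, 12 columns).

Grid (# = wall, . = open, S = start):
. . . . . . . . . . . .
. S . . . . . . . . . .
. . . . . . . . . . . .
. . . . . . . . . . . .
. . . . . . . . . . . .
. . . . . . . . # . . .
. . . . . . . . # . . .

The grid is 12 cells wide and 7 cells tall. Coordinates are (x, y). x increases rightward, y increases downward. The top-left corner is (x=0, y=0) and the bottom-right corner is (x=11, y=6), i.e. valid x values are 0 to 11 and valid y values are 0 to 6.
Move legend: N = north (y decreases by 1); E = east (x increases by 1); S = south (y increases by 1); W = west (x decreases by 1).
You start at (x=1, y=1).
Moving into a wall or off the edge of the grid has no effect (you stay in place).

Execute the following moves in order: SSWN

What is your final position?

Answer: Final position: (x=0, y=2)

Derivation:
Start: (x=1, y=1)
  S (south): (x=1, y=1) -> (x=1, y=2)
  S (south): (x=1, y=2) -> (x=1, y=3)
  W (west): (x=1, y=3) -> (x=0, y=3)
  N (north): (x=0, y=3) -> (x=0, y=2)
Final: (x=0, y=2)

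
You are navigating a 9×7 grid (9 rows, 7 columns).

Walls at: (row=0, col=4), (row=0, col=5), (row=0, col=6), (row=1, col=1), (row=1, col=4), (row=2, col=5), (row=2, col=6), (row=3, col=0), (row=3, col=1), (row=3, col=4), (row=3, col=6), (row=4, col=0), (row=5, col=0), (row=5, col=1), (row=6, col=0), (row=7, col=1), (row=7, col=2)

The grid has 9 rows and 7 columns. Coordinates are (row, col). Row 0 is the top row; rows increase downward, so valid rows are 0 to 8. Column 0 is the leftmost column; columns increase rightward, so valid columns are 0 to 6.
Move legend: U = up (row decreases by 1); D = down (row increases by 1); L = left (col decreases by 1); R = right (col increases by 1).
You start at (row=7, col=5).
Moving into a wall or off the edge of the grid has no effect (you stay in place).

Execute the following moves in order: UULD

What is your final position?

Answer: Final position: (row=6, col=4)

Derivation:
Start: (row=7, col=5)
  U (up): (row=7, col=5) -> (row=6, col=5)
  U (up): (row=6, col=5) -> (row=5, col=5)
  L (left): (row=5, col=5) -> (row=5, col=4)
  D (down): (row=5, col=4) -> (row=6, col=4)
Final: (row=6, col=4)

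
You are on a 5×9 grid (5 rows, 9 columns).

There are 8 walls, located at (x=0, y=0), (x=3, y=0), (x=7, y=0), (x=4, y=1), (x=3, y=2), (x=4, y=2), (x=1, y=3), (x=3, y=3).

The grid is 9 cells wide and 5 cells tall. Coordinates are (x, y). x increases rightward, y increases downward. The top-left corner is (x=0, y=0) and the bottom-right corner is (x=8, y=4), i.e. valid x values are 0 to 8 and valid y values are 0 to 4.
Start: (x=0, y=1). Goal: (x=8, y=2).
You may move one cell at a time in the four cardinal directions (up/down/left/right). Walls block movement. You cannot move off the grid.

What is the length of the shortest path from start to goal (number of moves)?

BFS from (x=0, y=1) until reaching (x=8, y=2):
  Distance 0: (x=0, y=1)
  Distance 1: (x=1, y=1), (x=0, y=2)
  Distance 2: (x=1, y=0), (x=2, y=1), (x=1, y=2), (x=0, y=3)
  Distance 3: (x=2, y=0), (x=3, y=1), (x=2, y=2), (x=0, y=4)
  Distance 4: (x=2, y=3), (x=1, y=4)
  Distance 5: (x=2, y=4)
  Distance 6: (x=3, y=4)
  Distance 7: (x=4, y=4)
  Distance 8: (x=4, y=3), (x=5, y=4)
  Distance 9: (x=5, y=3), (x=6, y=4)
  Distance 10: (x=5, y=2), (x=6, y=3), (x=7, y=4)
  Distance 11: (x=5, y=1), (x=6, y=2), (x=7, y=3), (x=8, y=4)
  Distance 12: (x=5, y=0), (x=6, y=1), (x=7, y=2), (x=8, y=3)
  Distance 13: (x=4, y=0), (x=6, y=0), (x=7, y=1), (x=8, y=2)  <- goal reached here
One shortest path (13 moves): (x=0, y=1) -> (x=1, y=1) -> (x=2, y=1) -> (x=2, y=2) -> (x=2, y=3) -> (x=2, y=4) -> (x=3, y=4) -> (x=4, y=4) -> (x=5, y=4) -> (x=6, y=4) -> (x=7, y=4) -> (x=8, y=4) -> (x=8, y=3) -> (x=8, y=2)

Answer: Shortest path length: 13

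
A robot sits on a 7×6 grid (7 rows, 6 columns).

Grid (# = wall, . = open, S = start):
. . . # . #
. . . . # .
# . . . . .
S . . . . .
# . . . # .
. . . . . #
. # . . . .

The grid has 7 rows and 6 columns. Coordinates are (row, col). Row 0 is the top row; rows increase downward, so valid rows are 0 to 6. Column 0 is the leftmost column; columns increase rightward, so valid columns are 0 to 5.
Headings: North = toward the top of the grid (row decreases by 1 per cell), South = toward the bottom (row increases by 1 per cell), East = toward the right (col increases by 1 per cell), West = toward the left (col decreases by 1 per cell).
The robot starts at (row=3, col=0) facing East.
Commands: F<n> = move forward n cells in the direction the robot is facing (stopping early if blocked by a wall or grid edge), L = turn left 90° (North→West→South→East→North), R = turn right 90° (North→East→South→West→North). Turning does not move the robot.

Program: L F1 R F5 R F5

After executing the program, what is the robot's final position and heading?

Start: (row=3, col=0), facing East
  L: turn left, now facing North
  F1: move forward 0/1 (blocked), now at (row=3, col=0)
  R: turn right, now facing East
  F5: move forward 5, now at (row=3, col=5)
  R: turn right, now facing South
  F5: move forward 1/5 (blocked), now at (row=4, col=5)
Final: (row=4, col=5), facing South

Answer: Final position: (row=4, col=5), facing South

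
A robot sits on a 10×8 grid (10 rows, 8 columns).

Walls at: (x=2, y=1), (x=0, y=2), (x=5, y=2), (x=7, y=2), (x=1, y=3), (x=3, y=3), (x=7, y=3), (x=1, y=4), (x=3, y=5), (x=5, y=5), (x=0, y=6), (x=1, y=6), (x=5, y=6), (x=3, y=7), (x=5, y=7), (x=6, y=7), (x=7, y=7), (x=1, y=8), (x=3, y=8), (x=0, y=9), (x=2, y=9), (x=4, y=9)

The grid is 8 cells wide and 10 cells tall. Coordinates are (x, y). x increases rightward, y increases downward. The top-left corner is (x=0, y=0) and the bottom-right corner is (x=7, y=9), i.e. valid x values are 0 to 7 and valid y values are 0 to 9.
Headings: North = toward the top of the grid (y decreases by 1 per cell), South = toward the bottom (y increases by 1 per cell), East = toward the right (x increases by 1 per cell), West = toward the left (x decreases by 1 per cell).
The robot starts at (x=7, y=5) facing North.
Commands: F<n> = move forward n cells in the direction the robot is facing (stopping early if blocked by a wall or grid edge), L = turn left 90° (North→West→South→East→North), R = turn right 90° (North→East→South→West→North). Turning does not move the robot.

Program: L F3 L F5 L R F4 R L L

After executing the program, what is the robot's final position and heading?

Start: (x=7, y=5), facing North
  L: turn left, now facing West
  F3: move forward 1/3 (blocked), now at (x=6, y=5)
  L: turn left, now facing South
  F5: move forward 1/5 (blocked), now at (x=6, y=6)
  L: turn left, now facing East
  R: turn right, now facing South
  F4: move forward 0/4 (blocked), now at (x=6, y=6)
  R: turn right, now facing West
  L: turn left, now facing South
  L: turn left, now facing East
Final: (x=6, y=6), facing East

Answer: Final position: (x=6, y=6), facing East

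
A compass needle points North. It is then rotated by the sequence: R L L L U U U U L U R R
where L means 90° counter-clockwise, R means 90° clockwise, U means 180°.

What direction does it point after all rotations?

Start: North
  R (right (90° clockwise)) -> East
  L (left (90° counter-clockwise)) -> North
  L (left (90° counter-clockwise)) -> West
  L (left (90° counter-clockwise)) -> South
  U (U-turn (180°)) -> North
  U (U-turn (180°)) -> South
  U (U-turn (180°)) -> North
  U (U-turn (180°)) -> South
  L (left (90° counter-clockwise)) -> East
  U (U-turn (180°)) -> West
  R (right (90° clockwise)) -> North
  R (right (90° clockwise)) -> East
Final: East

Answer: Final heading: East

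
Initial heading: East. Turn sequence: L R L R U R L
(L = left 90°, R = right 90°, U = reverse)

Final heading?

Start: East
  L (left (90° counter-clockwise)) -> North
  R (right (90° clockwise)) -> East
  L (left (90° counter-clockwise)) -> North
  R (right (90° clockwise)) -> East
  U (U-turn (180°)) -> West
  R (right (90° clockwise)) -> North
  L (left (90° counter-clockwise)) -> West
Final: West

Answer: Final heading: West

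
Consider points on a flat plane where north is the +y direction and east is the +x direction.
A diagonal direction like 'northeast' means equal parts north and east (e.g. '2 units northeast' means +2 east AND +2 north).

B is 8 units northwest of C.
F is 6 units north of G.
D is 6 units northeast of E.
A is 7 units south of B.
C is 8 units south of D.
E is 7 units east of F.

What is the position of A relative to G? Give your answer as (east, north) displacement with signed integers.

Place G at the origin (east=0, north=0).
  F is 6 units north of G: delta (east=+0, north=+6); F at (east=0, north=6).
  E is 7 units east of F: delta (east=+7, north=+0); E at (east=7, north=6).
  D is 6 units northeast of E: delta (east=+6, north=+6); D at (east=13, north=12).
  C is 8 units south of D: delta (east=+0, north=-8); C at (east=13, north=4).
  B is 8 units northwest of C: delta (east=-8, north=+8); B at (east=5, north=12).
  A is 7 units south of B: delta (east=+0, north=-7); A at (east=5, north=5).
Therefore A relative to G: (east=5, north=5).

Answer: A is at (east=5, north=5) relative to G.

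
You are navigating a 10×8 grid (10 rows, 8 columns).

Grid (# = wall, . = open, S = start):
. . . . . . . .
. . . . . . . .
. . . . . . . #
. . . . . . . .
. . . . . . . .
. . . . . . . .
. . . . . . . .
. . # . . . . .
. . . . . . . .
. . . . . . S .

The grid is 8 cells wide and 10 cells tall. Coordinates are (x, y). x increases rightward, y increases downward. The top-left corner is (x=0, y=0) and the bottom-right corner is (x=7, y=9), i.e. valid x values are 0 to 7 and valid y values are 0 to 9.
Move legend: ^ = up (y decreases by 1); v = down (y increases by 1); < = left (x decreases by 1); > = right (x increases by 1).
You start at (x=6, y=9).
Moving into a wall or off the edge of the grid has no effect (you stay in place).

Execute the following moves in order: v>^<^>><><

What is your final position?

Start: (x=6, y=9)
  v (down): blocked, stay at (x=6, y=9)
  > (right): (x=6, y=9) -> (x=7, y=9)
  ^ (up): (x=7, y=9) -> (x=7, y=8)
  < (left): (x=7, y=8) -> (x=6, y=8)
  ^ (up): (x=6, y=8) -> (x=6, y=7)
  > (right): (x=6, y=7) -> (x=7, y=7)
  > (right): blocked, stay at (x=7, y=7)
  < (left): (x=7, y=7) -> (x=6, y=7)
  > (right): (x=6, y=7) -> (x=7, y=7)
  < (left): (x=7, y=7) -> (x=6, y=7)
Final: (x=6, y=7)

Answer: Final position: (x=6, y=7)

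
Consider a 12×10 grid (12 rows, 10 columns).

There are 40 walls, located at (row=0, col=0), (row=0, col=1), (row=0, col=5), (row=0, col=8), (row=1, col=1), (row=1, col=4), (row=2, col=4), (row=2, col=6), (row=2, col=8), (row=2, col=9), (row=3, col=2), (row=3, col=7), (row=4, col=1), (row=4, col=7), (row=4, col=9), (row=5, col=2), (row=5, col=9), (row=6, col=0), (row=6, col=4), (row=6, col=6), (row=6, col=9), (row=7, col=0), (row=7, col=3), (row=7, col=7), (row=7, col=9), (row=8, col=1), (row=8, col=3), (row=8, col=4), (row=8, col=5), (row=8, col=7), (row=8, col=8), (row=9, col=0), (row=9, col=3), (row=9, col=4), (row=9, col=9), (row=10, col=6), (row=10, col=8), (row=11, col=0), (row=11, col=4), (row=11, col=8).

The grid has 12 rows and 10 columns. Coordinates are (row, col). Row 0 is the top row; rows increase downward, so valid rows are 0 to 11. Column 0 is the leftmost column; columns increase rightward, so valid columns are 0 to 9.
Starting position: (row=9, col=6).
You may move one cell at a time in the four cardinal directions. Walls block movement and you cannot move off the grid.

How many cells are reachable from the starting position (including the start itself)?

BFS flood-fill from (row=9, col=6):
  Distance 0: (row=9, col=6)
  Distance 1: (row=8, col=6), (row=9, col=5), (row=9, col=7)
  Distance 2: (row=7, col=6), (row=9, col=8), (row=10, col=5), (row=10, col=7)
  Distance 3: (row=7, col=5), (row=10, col=4), (row=11, col=5), (row=11, col=7)
  Distance 4: (row=6, col=5), (row=7, col=4), (row=10, col=3), (row=11, col=6)
  Distance 5: (row=5, col=5), (row=10, col=2), (row=11, col=3)
  Distance 6: (row=4, col=5), (row=5, col=4), (row=5, col=6), (row=9, col=2), (row=10, col=1), (row=11, col=2)
  Distance 7: (row=3, col=5), (row=4, col=4), (row=4, col=6), (row=5, col=3), (row=5, col=7), (row=8, col=2), (row=9, col=1), (row=10, col=0), (row=11, col=1)
  Distance 8: (row=2, col=5), (row=3, col=4), (row=3, col=6), (row=4, col=3), (row=5, col=8), (row=6, col=3), (row=6, col=7), (row=7, col=2)
  Distance 9: (row=1, col=5), (row=3, col=3), (row=4, col=2), (row=4, col=8), (row=6, col=2), (row=6, col=8), (row=7, col=1)
  Distance 10: (row=1, col=6), (row=2, col=3), (row=3, col=8), (row=6, col=1), (row=7, col=8)
  Distance 11: (row=0, col=6), (row=1, col=3), (row=1, col=7), (row=2, col=2), (row=3, col=9), (row=5, col=1)
  Distance 12: (row=0, col=3), (row=0, col=7), (row=1, col=2), (row=1, col=8), (row=2, col=1), (row=2, col=7), (row=5, col=0)
  Distance 13: (row=0, col=2), (row=0, col=4), (row=1, col=9), (row=2, col=0), (row=3, col=1), (row=4, col=0)
  Distance 14: (row=0, col=9), (row=1, col=0), (row=3, col=0)
Total reachable: 76 (grid has 80 open cells total)

Answer: Reachable cells: 76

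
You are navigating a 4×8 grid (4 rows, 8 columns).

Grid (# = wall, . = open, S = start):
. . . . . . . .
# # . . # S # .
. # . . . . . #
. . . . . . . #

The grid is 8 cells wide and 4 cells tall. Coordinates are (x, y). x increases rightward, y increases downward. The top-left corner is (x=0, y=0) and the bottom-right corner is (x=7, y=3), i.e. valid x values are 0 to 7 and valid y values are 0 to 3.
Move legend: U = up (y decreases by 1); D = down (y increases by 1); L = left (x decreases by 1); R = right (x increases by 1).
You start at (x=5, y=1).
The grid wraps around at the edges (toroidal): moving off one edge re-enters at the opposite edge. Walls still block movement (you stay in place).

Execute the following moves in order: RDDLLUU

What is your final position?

Start: (x=5, y=1)
  R (right): blocked, stay at (x=5, y=1)
  D (down): (x=5, y=1) -> (x=5, y=2)
  D (down): (x=5, y=2) -> (x=5, y=3)
  L (left): (x=5, y=3) -> (x=4, y=3)
  L (left): (x=4, y=3) -> (x=3, y=3)
  U (up): (x=3, y=3) -> (x=3, y=2)
  U (up): (x=3, y=2) -> (x=3, y=1)
Final: (x=3, y=1)

Answer: Final position: (x=3, y=1)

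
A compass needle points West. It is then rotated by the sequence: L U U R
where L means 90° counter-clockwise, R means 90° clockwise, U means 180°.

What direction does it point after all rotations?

Start: West
  L (left (90° counter-clockwise)) -> South
  U (U-turn (180°)) -> North
  U (U-turn (180°)) -> South
  R (right (90° clockwise)) -> West
Final: West

Answer: Final heading: West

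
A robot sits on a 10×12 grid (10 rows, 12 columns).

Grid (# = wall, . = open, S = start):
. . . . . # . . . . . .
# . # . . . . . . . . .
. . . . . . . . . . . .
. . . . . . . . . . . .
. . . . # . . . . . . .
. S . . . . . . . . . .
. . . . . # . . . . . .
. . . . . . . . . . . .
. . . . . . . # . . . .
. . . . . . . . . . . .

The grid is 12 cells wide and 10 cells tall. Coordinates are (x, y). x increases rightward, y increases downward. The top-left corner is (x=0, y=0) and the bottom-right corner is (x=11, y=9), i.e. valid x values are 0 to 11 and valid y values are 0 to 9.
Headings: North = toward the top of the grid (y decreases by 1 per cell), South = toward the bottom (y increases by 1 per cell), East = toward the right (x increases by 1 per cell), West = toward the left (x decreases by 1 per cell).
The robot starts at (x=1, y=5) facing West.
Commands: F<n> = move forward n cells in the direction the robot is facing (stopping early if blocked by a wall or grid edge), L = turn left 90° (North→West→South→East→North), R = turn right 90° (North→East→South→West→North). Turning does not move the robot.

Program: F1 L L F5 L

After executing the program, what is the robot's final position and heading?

Answer: Final position: (x=5, y=5), facing North

Derivation:
Start: (x=1, y=5), facing West
  F1: move forward 1, now at (x=0, y=5)
  L: turn left, now facing South
  L: turn left, now facing East
  F5: move forward 5, now at (x=5, y=5)
  L: turn left, now facing North
Final: (x=5, y=5), facing North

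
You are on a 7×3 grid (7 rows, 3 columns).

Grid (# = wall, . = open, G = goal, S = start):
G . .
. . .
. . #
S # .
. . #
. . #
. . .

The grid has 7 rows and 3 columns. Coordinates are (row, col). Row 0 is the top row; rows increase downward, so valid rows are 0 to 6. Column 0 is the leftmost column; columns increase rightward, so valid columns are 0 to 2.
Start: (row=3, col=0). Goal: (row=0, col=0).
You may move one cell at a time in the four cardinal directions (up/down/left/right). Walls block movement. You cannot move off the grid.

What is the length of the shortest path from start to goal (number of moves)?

Answer: Shortest path length: 3

Derivation:
BFS from (row=3, col=0) until reaching (row=0, col=0):
  Distance 0: (row=3, col=0)
  Distance 1: (row=2, col=0), (row=4, col=0)
  Distance 2: (row=1, col=0), (row=2, col=1), (row=4, col=1), (row=5, col=0)
  Distance 3: (row=0, col=0), (row=1, col=1), (row=5, col=1), (row=6, col=0)  <- goal reached here
One shortest path (3 moves): (row=3, col=0) -> (row=2, col=0) -> (row=1, col=0) -> (row=0, col=0)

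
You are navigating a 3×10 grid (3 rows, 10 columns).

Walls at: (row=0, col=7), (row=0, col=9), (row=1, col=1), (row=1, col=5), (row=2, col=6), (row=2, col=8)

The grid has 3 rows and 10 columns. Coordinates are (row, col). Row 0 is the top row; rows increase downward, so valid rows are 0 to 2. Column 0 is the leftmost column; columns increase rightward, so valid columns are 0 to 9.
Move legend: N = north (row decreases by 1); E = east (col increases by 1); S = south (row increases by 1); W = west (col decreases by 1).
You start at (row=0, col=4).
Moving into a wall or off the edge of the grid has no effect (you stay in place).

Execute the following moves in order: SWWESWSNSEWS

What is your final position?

Answer: Final position: (row=2, col=2)

Derivation:
Start: (row=0, col=4)
  S (south): (row=0, col=4) -> (row=1, col=4)
  W (west): (row=1, col=4) -> (row=1, col=3)
  W (west): (row=1, col=3) -> (row=1, col=2)
  E (east): (row=1, col=2) -> (row=1, col=3)
  S (south): (row=1, col=3) -> (row=2, col=3)
  W (west): (row=2, col=3) -> (row=2, col=2)
  S (south): blocked, stay at (row=2, col=2)
  N (north): (row=2, col=2) -> (row=1, col=2)
  S (south): (row=1, col=2) -> (row=2, col=2)
  E (east): (row=2, col=2) -> (row=2, col=3)
  W (west): (row=2, col=3) -> (row=2, col=2)
  S (south): blocked, stay at (row=2, col=2)
Final: (row=2, col=2)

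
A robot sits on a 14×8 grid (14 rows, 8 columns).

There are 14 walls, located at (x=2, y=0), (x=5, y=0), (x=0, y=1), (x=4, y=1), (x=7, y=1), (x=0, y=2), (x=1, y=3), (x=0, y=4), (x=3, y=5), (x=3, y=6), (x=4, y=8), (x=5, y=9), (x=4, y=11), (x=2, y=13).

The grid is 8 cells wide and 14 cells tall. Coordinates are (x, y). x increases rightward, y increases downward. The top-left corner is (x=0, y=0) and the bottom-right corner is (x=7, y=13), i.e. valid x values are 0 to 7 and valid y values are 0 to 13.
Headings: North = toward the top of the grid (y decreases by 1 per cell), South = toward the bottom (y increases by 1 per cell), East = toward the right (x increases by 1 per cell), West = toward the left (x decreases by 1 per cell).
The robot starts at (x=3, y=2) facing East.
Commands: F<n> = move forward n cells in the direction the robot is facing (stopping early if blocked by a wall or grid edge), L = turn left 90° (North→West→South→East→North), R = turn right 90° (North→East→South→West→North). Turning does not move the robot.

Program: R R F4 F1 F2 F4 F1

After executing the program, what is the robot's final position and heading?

Start: (x=3, y=2), facing East
  R: turn right, now facing South
  R: turn right, now facing West
  F4: move forward 2/4 (blocked), now at (x=1, y=2)
  F1: move forward 0/1 (blocked), now at (x=1, y=2)
  F2: move forward 0/2 (blocked), now at (x=1, y=2)
  F4: move forward 0/4 (blocked), now at (x=1, y=2)
  F1: move forward 0/1 (blocked), now at (x=1, y=2)
Final: (x=1, y=2), facing West

Answer: Final position: (x=1, y=2), facing West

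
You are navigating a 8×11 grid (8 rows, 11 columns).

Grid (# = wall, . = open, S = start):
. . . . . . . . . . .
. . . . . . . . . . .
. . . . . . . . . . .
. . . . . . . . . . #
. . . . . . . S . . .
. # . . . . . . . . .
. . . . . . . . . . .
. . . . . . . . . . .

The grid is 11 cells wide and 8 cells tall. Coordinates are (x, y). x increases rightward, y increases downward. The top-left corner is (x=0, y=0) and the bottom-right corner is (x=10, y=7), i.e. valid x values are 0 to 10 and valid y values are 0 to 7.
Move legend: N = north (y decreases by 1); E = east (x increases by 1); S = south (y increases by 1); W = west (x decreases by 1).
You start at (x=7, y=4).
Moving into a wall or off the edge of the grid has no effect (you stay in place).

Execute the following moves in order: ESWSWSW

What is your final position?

Answer: Final position: (x=5, y=7)

Derivation:
Start: (x=7, y=4)
  E (east): (x=7, y=4) -> (x=8, y=4)
  S (south): (x=8, y=4) -> (x=8, y=5)
  W (west): (x=8, y=5) -> (x=7, y=5)
  S (south): (x=7, y=5) -> (x=7, y=6)
  W (west): (x=7, y=6) -> (x=6, y=6)
  S (south): (x=6, y=6) -> (x=6, y=7)
  W (west): (x=6, y=7) -> (x=5, y=7)
Final: (x=5, y=7)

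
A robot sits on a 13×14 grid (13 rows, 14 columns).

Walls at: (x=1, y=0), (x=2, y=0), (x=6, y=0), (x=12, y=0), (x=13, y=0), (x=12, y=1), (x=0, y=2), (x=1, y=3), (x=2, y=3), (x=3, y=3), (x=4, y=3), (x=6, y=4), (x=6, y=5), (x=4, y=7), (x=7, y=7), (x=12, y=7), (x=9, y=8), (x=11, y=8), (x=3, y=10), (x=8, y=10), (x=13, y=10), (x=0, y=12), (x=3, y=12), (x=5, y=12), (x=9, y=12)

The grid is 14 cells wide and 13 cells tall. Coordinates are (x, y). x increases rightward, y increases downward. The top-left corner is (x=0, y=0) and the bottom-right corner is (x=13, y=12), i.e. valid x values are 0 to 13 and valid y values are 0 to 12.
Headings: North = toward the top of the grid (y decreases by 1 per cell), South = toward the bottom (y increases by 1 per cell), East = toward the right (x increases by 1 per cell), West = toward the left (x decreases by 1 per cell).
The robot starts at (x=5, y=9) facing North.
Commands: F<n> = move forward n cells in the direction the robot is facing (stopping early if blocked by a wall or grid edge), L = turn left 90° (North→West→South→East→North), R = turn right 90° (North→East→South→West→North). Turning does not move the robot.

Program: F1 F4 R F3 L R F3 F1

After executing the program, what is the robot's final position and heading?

Start: (x=5, y=9), facing North
  F1: move forward 1, now at (x=5, y=8)
  F4: move forward 4, now at (x=5, y=4)
  R: turn right, now facing East
  F3: move forward 0/3 (blocked), now at (x=5, y=4)
  L: turn left, now facing North
  R: turn right, now facing East
  F3: move forward 0/3 (blocked), now at (x=5, y=4)
  F1: move forward 0/1 (blocked), now at (x=5, y=4)
Final: (x=5, y=4), facing East

Answer: Final position: (x=5, y=4), facing East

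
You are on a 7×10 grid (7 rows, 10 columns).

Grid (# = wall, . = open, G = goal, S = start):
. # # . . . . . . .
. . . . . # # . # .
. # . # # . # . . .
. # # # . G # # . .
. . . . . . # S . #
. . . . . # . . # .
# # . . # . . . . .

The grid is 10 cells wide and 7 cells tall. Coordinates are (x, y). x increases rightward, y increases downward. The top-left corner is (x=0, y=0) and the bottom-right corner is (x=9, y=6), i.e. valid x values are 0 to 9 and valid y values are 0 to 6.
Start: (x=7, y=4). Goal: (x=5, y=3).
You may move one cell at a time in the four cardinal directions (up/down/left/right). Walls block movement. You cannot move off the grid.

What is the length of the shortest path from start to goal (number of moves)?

Answer: Shortest path length: 23

Derivation:
BFS from (x=7, y=4) until reaching (x=5, y=3):
  Distance 0: (x=7, y=4)
  Distance 1: (x=8, y=4), (x=7, y=5)
  Distance 2: (x=8, y=3), (x=6, y=5), (x=7, y=6)
  Distance 3: (x=8, y=2), (x=9, y=3), (x=6, y=6), (x=8, y=6)
  Distance 4: (x=7, y=2), (x=9, y=2), (x=5, y=6), (x=9, y=6)
  Distance 5: (x=7, y=1), (x=9, y=1), (x=9, y=5)
  Distance 6: (x=7, y=0), (x=9, y=0)
  Distance 7: (x=6, y=0), (x=8, y=0)
  Distance 8: (x=5, y=0)
  Distance 9: (x=4, y=0)
  Distance 10: (x=3, y=0), (x=4, y=1)
  Distance 11: (x=3, y=1)
  Distance 12: (x=2, y=1)
  Distance 13: (x=1, y=1), (x=2, y=2)
  Distance 14: (x=0, y=1)
  Distance 15: (x=0, y=0), (x=0, y=2)
  Distance 16: (x=0, y=3)
  Distance 17: (x=0, y=4)
  Distance 18: (x=1, y=4), (x=0, y=5)
  Distance 19: (x=2, y=4), (x=1, y=5)
  Distance 20: (x=3, y=4), (x=2, y=5)
  Distance 21: (x=4, y=4), (x=3, y=5), (x=2, y=6)
  Distance 22: (x=4, y=3), (x=5, y=4), (x=4, y=5), (x=3, y=6)
  Distance 23: (x=5, y=3)  <- goal reached here
One shortest path (23 moves): (x=7, y=4) -> (x=8, y=4) -> (x=8, y=3) -> (x=8, y=2) -> (x=7, y=2) -> (x=7, y=1) -> (x=7, y=0) -> (x=6, y=0) -> (x=5, y=0) -> (x=4, y=0) -> (x=3, y=0) -> (x=3, y=1) -> (x=2, y=1) -> (x=1, y=1) -> (x=0, y=1) -> (x=0, y=2) -> (x=0, y=3) -> (x=0, y=4) -> (x=1, y=4) -> (x=2, y=4) -> (x=3, y=4) -> (x=4, y=4) -> (x=5, y=4) -> (x=5, y=3)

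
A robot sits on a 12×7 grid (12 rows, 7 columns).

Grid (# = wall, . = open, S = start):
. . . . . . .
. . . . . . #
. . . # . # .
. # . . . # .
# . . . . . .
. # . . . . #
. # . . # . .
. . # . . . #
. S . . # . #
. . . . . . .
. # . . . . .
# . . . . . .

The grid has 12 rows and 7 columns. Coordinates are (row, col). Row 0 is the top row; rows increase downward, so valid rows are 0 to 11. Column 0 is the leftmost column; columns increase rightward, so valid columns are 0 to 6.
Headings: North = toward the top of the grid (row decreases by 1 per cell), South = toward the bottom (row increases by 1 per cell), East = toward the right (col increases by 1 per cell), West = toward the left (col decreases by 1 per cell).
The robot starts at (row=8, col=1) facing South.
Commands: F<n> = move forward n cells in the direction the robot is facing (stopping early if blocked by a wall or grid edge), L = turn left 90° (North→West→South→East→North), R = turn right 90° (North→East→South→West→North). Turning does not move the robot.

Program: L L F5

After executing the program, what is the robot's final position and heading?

Start: (row=8, col=1), facing South
  L: turn left, now facing East
  L: turn left, now facing North
  F5: move forward 1/5 (blocked), now at (row=7, col=1)
Final: (row=7, col=1), facing North

Answer: Final position: (row=7, col=1), facing North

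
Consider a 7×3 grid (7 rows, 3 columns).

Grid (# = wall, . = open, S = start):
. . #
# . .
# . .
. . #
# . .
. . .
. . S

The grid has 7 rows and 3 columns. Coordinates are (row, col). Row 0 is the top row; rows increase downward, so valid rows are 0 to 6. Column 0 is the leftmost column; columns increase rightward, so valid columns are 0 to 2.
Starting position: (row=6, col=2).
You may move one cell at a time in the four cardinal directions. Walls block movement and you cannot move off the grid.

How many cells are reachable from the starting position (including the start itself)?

Answer: Reachable cells: 16

Derivation:
BFS flood-fill from (row=6, col=2):
  Distance 0: (row=6, col=2)
  Distance 1: (row=5, col=2), (row=6, col=1)
  Distance 2: (row=4, col=2), (row=5, col=1), (row=6, col=0)
  Distance 3: (row=4, col=1), (row=5, col=0)
  Distance 4: (row=3, col=1)
  Distance 5: (row=2, col=1), (row=3, col=0)
  Distance 6: (row=1, col=1), (row=2, col=2)
  Distance 7: (row=0, col=1), (row=1, col=2)
  Distance 8: (row=0, col=0)
Total reachable: 16 (grid has 16 open cells total)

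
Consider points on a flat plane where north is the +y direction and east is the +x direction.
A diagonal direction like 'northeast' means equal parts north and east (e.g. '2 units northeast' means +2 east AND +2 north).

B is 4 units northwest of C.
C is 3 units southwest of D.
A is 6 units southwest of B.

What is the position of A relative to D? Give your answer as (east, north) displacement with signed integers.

Place D at the origin (east=0, north=0).
  C is 3 units southwest of D: delta (east=-3, north=-3); C at (east=-3, north=-3).
  B is 4 units northwest of C: delta (east=-4, north=+4); B at (east=-7, north=1).
  A is 6 units southwest of B: delta (east=-6, north=-6); A at (east=-13, north=-5).
Therefore A relative to D: (east=-13, north=-5).

Answer: A is at (east=-13, north=-5) relative to D.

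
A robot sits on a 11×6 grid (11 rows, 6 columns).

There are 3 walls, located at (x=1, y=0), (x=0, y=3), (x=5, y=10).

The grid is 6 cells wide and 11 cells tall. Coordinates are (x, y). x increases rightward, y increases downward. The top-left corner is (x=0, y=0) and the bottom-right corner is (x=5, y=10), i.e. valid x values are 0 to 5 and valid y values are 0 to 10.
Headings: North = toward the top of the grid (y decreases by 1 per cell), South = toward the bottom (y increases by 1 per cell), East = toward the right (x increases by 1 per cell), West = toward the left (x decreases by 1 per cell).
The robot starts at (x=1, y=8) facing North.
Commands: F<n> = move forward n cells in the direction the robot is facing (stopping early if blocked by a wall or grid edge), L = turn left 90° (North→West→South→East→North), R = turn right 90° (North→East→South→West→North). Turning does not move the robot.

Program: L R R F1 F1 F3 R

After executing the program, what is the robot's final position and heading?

Answer: Final position: (x=5, y=8), facing South

Derivation:
Start: (x=1, y=8), facing North
  L: turn left, now facing West
  R: turn right, now facing North
  R: turn right, now facing East
  F1: move forward 1, now at (x=2, y=8)
  F1: move forward 1, now at (x=3, y=8)
  F3: move forward 2/3 (blocked), now at (x=5, y=8)
  R: turn right, now facing South
Final: (x=5, y=8), facing South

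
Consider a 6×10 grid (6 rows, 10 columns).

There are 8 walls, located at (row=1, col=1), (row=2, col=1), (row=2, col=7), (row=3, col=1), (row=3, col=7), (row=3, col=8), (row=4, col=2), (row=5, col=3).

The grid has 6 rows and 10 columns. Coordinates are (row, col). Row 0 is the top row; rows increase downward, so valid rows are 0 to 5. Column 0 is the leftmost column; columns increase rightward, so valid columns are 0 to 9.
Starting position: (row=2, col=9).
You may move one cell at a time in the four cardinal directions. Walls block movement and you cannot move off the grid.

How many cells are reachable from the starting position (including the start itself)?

Answer: Reachable cells: 52

Derivation:
BFS flood-fill from (row=2, col=9):
  Distance 0: (row=2, col=9)
  Distance 1: (row=1, col=9), (row=2, col=8), (row=3, col=9)
  Distance 2: (row=0, col=9), (row=1, col=8), (row=4, col=9)
  Distance 3: (row=0, col=8), (row=1, col=7), (row=4, col=8), (row=5, col=9)
  Distance 4: (row=0, col=7), (row=1, col=6), (row=4, col=7), (row=5, col=8)
  Distance 5: (row=0, col=6), (row=1, col=5), (row=2, col=6), (row=4, col=6), (row=5, col=7)
  Distance 6: (row=0, col=5), (row=1, col=4), (row=2, col=5), (row=3, col=6), (row=4, col=5), (row=5, col=6)
  Distance 7: (row=0, col=4), (row=1, col=3), (row=2, col=4), (row=3, col=5), (row=4, col=4), (row=5, col=5)
  Distance 8: (row=0, col=3), (row=1, col=2), (row=2, col=3), (row=3, col=4), (row=4, col=3), (row=5, col=4)
  Distance 9: (row=0, col=2), (row=2, col=2), (row=3, col=3)
  Distance 10: (row=0, col=1), (row=3, col=2)
  Distance 11: (row=0, col=0)
  Distance 12: (row=1, col=0)
  Distance 13: (row=2, col=0)
  Distance 14: (row=3, col=0)
  Distance 15: (row=4, col=0)
  Distance 16: (row=4, col=1), (row=5, col=0)
  Distance 17: (row=5, col=1)
  Distance 18: (row=5, col=2)
Total reachable: 52 (grid has 52 open cells total)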